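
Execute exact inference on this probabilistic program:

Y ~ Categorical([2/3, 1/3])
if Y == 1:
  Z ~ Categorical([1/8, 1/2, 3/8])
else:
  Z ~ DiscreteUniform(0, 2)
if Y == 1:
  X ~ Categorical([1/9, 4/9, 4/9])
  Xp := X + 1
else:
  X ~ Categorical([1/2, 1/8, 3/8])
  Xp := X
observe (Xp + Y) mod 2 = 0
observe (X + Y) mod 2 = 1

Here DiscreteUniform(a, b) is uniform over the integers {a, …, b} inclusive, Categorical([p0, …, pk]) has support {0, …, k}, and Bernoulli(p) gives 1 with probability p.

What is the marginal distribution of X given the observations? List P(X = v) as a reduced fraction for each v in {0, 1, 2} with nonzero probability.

Enumerate traces; 6 have nonzero weight after conditioning:
  (Y=1, Z=0, X=0) weight 1/216
  (Y=1, Z=0, X=2) weight 1/54
  (Y=1, Z=1, X=0) weight 1/54
  (Y=1, Z=1, X=2) weight 2/27
  (Y=1, Z=2, X=0) weight 1/72
  (Y=1, Z=2, X=2) weight 1/18
Group by X:
  weight(X=0) = 1/27
  weight(X=2) = 4/27
Total weight = 1/27 + 4/27 = 5/27
P(X=0 | obs) = 1/27 / 5/27 = 1/5
P(X=2 | obs) = 4/27 / 5/27 = 4/5

P(X=0) = 1/5, P(X=2) = 4/5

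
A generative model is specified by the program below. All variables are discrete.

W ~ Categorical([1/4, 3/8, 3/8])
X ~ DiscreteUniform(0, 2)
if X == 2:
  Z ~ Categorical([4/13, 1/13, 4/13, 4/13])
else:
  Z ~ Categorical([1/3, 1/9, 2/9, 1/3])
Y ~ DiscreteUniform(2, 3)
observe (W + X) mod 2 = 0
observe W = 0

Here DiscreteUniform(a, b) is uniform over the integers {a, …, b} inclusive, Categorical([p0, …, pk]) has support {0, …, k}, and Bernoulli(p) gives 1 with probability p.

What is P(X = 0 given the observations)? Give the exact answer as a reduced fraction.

P(X = 0 | obs) = 1/2

Enumerate traces; 16 have nonzero weight after conditioning:
  (W=0, X=0, Z=0, Y=2) weight 1/72
  (W=0, X=0, Z=0, Y=3) weight 1/72
  (W=0, X=0, Z=1, Y=2) weight 1/216
  (W=0, X=0, Z=1, Y=3) weight 1/216
  (W=0, X=0, Z=2, Y=2) weight 1/108
  (W=0, X=0, Z=2, Y=3) weight 1/108
  (W=0, X=0, Z=3, Y=2) weight 1/72
  (W=0, X=0, Z=3, Y=3) weight 1/72
  (W=0, X=2, Z=0, Y=2) weight 1/78
  … 7 more
Group by X:
  weight(X=0) = 1/12
  weight(X=2) = 1/12
Total weight = 1/12 + 1/12 = 1/6
P(X=0 | obs) = 1/12 / 1/6 = 1/2
P(X=2 | obs) = 1/12 / 1/6 = 1/2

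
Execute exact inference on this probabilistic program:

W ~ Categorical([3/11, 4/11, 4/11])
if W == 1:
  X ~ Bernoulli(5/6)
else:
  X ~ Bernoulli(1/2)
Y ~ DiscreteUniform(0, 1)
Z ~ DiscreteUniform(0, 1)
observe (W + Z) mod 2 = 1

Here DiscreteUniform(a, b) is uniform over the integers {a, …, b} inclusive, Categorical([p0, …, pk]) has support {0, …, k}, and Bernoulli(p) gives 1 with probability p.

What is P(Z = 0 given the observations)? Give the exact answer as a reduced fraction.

Enumerate traces; 12 have nonzero weight after conditioning:
  (W=0, X=0, Y=0, Z=1) weight 3/88
  (W=0, X=0, Y=1, Z=1) weight 3/88
  (W=0, X=1, Y=0, Z=1) weight 3/88
  (W=0, X=1, Y=1, Z=1) weight 3/88
  (W=1, X=0, Y=0, Z=0) weight 1/66
  (W=1, X=0, Y=1, Z=0) weight 1/66
  (W=1, X=1, Y=0, Z=0) weight 5/66
  (W=1, X=1, Y=1, Z=0) weight 5/66
  … 4 more
Group by Z:
  weight(Z=0) = 2/11
  weight(Z=1) = 7/22
Total weight = 2/11 + 7/22 = 1/2
P(Z=0 | obs) = 2/11 / 1/2 = 4/11
P(Z=1 | obs) = 7/22 / 1/2 = 7/11

P(Z = 0 | obs) = 4/11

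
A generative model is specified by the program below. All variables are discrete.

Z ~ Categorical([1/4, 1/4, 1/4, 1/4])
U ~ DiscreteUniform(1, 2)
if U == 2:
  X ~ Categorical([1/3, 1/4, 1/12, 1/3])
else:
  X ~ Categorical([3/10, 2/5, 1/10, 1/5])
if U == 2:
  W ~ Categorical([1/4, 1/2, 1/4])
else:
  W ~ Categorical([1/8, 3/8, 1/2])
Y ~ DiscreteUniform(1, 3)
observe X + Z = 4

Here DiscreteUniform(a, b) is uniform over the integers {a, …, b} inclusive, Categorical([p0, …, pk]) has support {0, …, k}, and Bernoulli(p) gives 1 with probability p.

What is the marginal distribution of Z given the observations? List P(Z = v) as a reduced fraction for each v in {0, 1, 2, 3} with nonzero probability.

P(Z=1) = 16/41, P(Z=2) = 11/82, P(Z=3) = 39/82

Enumerate traces; 54 have nonzero weight after conditioning:
  (Z=1, U=1, X=3, W=0, Y=1) weight 1/960
  (Z=1, U=1, X=3, W=0, Y=2) weight 1/960
  (Z=1, U=1, X=3, W=0, Y=3) weight 1/960
  (Z=1, U=1, X=3, W=1, Y=1) weight 1/320
  (Z=1, U=1, X=3, W=1, Y=2) weight 1/320
  (Z=1, U=1, X=3, W=1, Y=3) weight 1/320
  (Z=1, U=1, X=3, W=2, Y=1) weight 1/240
  (Z=1, U=1, X=3, W=2, Y=2) weight 1/240
  (Z=2, U=1, X=2, W=0, Y=1) weight 1/1920
  (Z=3, U=1, X=1, W=0, Y=1) weight 1/480
  … 44 more
Group by Z:
  weight(Z=1) = 1/15
  weight(Z=2) = 11/480
  weight(Z=3) = 13/160
Total weight = 1/15 + 11/480 + 13/160 = 41/240
P(Z=1 | obs) = 1/15 / 41/240 = 16/41
P(Z=2 | obs) = 11/480 / 41/240 = 11/82
P(Z=3 | obs) = 13/160 / 41/240 = 39/82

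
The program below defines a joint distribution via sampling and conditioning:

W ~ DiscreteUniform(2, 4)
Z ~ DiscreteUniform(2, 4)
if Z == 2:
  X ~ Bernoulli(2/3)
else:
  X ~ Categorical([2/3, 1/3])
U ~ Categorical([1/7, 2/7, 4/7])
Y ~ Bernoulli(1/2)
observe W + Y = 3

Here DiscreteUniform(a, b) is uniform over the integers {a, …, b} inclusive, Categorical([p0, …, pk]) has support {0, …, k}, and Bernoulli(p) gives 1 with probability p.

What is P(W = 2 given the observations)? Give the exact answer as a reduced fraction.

Enumerate traces; 36 have nonzero weight after conditioning:
  (W=2, Z=2, X=0, U=0, Y=1) weight 1/378
  (W=2, Z=2, X=0, U=1, Y=1) weight 1/189
  (W=2, Z=2, X=0, U=2, Y=1) weight 2/189
  (W=2, Z=2, X=1, U=0, Y=1) weight 1/189
  (W=2, Z=2, X=1, U=1, Y=1) weight 2/189
  (W=2, Z=2, X=1, U=2, Y=1) weight 4/189
  (W=2, Z=3, X=0, U=0, Y=1) weight 1/189
  (W=2, Z=3, X=0, U=1, Y=1) weight 2/189
  (W=3, Z=2, X=0, U=0, Y=0) weight 1/378
  … 27 more
Group by W:
  weight(W=2) = 1/6
  weight(W=3) = 1/6
Total weight = 1/6 + 1/6 = 1/3
P(W=2 | obs) = 1/6 / 1/3 = 1/2
P(W=3 | obs) = 1/6 / 1/3 = 1/2

P(W = 2 | obs) = 1/2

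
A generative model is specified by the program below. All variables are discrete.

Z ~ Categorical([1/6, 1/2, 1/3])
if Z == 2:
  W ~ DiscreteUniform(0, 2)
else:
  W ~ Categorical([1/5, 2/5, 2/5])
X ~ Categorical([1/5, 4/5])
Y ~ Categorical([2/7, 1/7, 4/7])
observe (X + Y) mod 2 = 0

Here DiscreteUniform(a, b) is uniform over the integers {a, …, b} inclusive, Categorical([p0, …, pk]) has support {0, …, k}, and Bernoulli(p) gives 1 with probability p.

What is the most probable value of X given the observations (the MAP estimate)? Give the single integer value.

Enumerate traces; 27 have nonzero weight after conditioning:
  (Z=0, W=0, X=0, Y=0) weight 1/525
  (Z=0, W=0, X=0, Y=2) weight 2/525
  (Z=0, W=0, X=1, Y=1) weight 2/525
  (Z=0, W=1, X=0, Y=0) weight 2/525
  (Z=0, W=1, X=0, Y=2) weight 4/525
  (Z=0, W=1, X=1, Y=1) weight 4/525
  (Z=0, W=2, X=0, Y=0) weight 2/525
  (Z=0, W=2, X=0, Y=2) weight 4/525
  … 19 more
Group by X:
  weight(X=0) = 6/35
  weight(X=1) = 4/35
Total weight = 6/35 + 4/35 = 2/7
P(X=0 | obs) = 6/35 / 2/7 = 3/5
P(X=1 | obs) = 4/35 / 2/7 = 2/5
argmax = 0

argmax_v P(X = v | obs) = 0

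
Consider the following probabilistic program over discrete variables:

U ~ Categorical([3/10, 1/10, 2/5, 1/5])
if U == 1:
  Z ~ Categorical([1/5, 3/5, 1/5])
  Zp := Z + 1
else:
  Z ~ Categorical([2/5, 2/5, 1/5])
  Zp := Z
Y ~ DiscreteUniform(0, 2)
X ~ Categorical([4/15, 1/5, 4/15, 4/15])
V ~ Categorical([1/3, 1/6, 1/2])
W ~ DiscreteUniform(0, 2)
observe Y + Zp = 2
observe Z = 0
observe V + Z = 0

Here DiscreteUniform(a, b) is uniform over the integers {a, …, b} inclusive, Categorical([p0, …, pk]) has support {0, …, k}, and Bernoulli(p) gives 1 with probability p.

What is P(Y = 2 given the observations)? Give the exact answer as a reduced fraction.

Enumerate traces; 48 have nonzero weight after conditioning:
  (U=0, Z=0, Y=2, X=0, V=0, W=0) weight 4/3375
  (U=0, Z=0, Y=2, X=0, V=0, W=1) weight 4/3375
  (U=0, Z=0, Y=2, X=0, V=0, W=2) weight 4/3375
  (U=0, Z=0, Y=2, X=1, V=0, W=0) weight 1/1125
  (U=0, Z=0, Y=2, X=1, V=0, W=1) weight 1/1125
  (U=0, Z=0, Y=2, X=1, V=0, W=2) weight 1/1125
  (U=0, Z=0, Y=2, X=2, V=0, W=0) weight 4/3375
  (U=0, Z=0, Y=2, X=2, V=0, W=1) weight 4/3375
  (U=1, Z=0, Y=1, X=0, V=0, W=0) weight 2/10125
  … 39 more
Group by Y:
  weight(Y=1) = 1/450
  weight(Y=2) = 1/25
Total weight = 1/450 + 1/25 = 19/450
P(Y=1 | obs) = 1/450 / 19/450 = 1/19
P(Y=2 | obs) = 1/25 / 19/450 = 18/19

P(Y = 2 | obs) = 18/19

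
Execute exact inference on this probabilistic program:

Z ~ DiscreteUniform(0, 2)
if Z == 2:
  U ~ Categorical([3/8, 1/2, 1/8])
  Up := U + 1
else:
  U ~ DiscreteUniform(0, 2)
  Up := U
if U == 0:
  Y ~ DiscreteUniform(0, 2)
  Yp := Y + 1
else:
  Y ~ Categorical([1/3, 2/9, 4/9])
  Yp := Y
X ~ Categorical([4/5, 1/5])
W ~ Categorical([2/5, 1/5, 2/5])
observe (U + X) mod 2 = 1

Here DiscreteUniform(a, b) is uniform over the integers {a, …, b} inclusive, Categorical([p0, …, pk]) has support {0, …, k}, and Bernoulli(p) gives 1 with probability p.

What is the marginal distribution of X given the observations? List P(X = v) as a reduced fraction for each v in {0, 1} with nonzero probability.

Enumerate traces; 81 have nonzero weight after conditioning:
  (Z=0, U=0, Y=0, X=1, W=0) weight 2/675
  (Z=0, U=0, Y=0, X=1, W=1) weight 1/675
  (Z=0, U=0, Y=0, X=1, W=2) weight 2/675
  (Z=0, U=0, Y=1, X=1, W=0) weight 2/675
  (Z=0, U=0, Y=1, X=1, W=1) weight 1/675
  (Z=0, U=0, Y=1, X=1, W=2) weight 2/675
  (Z=0, U=0, Y=2, X=1, W=0) weight 2/675
  (Z=0, U=0, Y=2, X=1, W=1) weight 1/675
  (Z=0, U=1, Y=0, X=0, W=0) weight 8/675
  … 72 more
Group by X:
  weight(X=0) = 14/45
  weight(X=1) = 11/90
Total weight = 14/45 + 11/90 = 13/30
P(X=0 | obs) = 14/45 / 13/30 = 28/39
P(X=1 | obs) = 11/90 / 13/30 = 11/39

P(X=0) = 28/39, P(X=1) = 11/39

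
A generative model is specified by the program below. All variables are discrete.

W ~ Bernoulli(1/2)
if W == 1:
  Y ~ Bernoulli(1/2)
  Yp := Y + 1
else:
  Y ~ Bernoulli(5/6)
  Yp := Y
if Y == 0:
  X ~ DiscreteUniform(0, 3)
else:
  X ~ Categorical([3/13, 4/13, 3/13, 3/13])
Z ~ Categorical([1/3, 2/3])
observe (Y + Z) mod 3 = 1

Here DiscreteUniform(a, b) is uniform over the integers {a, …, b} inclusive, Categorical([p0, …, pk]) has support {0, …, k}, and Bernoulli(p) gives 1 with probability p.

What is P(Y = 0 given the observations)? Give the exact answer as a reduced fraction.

Enumerate traces; 16 have nonzero weight after conditioning:
  (W=0, Y=0, X=0, Z=1) weight 1/72
  (W=0, Y=0, X=1, Z=1) weight 1/72
  (W=0, Y=0, X=2, Z=1) weight 1/72
  (W=0, Y=0, X=3, Z=1) weight 1/72
  (W=0, Y=1, X=0, Z=0) weight 5/156
  (W=0, Y=1, X=1, Z=0) weight 5/117
  (W=0, Y=1, X=2, Z=0) weight 5/156
  (W=0, Y=1, X=3, Z=0) weight 5/156
  … 8 more
Group by Y:
  weight(Y=0) = 2/9
  weight(Y=1) = 2/9
Total weight = 2/9 + 2/9 = 4/9
P(Y=0 | obs) = 2/9 / 4/9 = 1/2
P(Y=1 | obs) = 2/9 / 4/9 = 1/2

P(Y = 0 | obs) = 1/2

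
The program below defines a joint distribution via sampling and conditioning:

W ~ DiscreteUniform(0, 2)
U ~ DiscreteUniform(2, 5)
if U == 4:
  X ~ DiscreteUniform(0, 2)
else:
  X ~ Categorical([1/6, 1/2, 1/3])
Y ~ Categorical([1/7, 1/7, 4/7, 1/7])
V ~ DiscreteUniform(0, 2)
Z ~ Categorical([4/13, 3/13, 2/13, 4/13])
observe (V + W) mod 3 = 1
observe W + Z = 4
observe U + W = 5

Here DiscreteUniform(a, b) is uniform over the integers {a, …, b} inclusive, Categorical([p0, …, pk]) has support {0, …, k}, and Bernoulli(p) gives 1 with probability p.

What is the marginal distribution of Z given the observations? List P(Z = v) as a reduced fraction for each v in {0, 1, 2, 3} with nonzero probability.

P(Z=2) = 1/3, P(Z=3) = 2/3

Enumerate traces; 24 have nonzero weight after conditioning:
  (W=1, U=4, X=0, Y=0, V=0, Z=3) weight 1/2457
  (W=1, U=4, X=0, Y=1, V=0, Z=3) weight 1/2457
  (W=1, U=4, X=0, Y=2, V=0, Z=3) weight 4/2457
  (W=1, U=4, X=0, Y=3, V=0, Z=3) weight 1/2457
  (W=1, U=4, X=1, Y=0, V=0, Z=3) weight 1/2457
  (W=1, U=4, X=1, Y=1, V=0, Z=3) weight 1/2457
  (W=1, U=4, X=1, Y=2, V=0, Z=3) weight 4/2457
  (W=1, U=4, X=1, Y=3, V=0, Z=3) weight 1/2457
  (W=2, U=3, X=0, Y=0, V=2, Z=2) weight 1/9828
  … 15 more
Group by Z:
  weight(Z=2) = 1/234
  weight(Z=3) = 1/117
Total weight = 1/234 + 1/117 = 1/78
P(Z=2 | obs) = 1/234 / 1/78 = 1/3
P(Z=3 | obs) = 1/117 / 1/78 = 2/3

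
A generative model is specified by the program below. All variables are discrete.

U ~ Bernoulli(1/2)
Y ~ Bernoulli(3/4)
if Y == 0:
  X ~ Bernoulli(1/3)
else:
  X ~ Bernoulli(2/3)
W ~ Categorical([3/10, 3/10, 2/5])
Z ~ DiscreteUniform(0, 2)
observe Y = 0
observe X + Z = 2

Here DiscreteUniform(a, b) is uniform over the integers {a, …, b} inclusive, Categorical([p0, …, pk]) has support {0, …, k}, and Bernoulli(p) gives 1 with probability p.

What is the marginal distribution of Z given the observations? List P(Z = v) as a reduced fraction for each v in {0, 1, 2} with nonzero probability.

Enumerate traces; 12 have nonzero weight after conditioning:
  (U=0, Y=0, X=0, W=0, Z=2) weight 1/120
  (U=0, Y=0, X=0, W=1, Z=2) weight 1/120
  (U=0, Y=0, X=0, W=2, Z=2) weight 1/90
  (U=0, Y=0, X=1, W=0, Z=1) weight 1/240
  (U=0, Y=0, X=1, W=1, Z=1) weight 1/240
  (U=0, Y=0, X=1, W=2, Z=1) weight 1/180
  (U=1, Y=0, X=0, W=0, Z=2) weight 1/120
  (U=1, Y=0, X=0, W=1, Z=2) weight 1/120
  … 4 more
Group by Z:
  weight(Z=1) = 1/36
  weight(Z=2) = 1/18
Total weight = 1/36 + 1/18 = 1/12
P(Z=1 | obs) = 1/36 / 1/12 = 1/3
P(Z=2 | obs) = 1/18 / 1/12 = 2/3

P(Z=1) = 1/3, P(Z=2) = 2/3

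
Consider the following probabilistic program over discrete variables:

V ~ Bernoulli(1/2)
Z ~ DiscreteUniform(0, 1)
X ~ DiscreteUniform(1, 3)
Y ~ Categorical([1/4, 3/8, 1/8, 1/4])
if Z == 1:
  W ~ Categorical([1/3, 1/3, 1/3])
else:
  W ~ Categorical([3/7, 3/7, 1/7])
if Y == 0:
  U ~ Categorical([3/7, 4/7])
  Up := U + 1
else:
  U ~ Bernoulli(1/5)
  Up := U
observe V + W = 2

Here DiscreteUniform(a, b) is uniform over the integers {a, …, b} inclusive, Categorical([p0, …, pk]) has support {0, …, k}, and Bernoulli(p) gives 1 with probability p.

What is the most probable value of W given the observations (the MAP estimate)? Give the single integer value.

argmax_v P(W = v | obs) = 1

Enumerate traces; 96 have nonzero weight after conditioning:
  (V=0, Z=0, X=1, Y=0, W=2, U=0) weight 1/784
  (V=0, Z=0, X=1, Y=0, W=2, U=1) weight 1/588
  (V=0, Z=0, X=1, Y=1, W=2, U=0) weight 1/280
  (V=0, Z=0, X=1, Y=1, W=2, U=1) weight 1/1120
  (V=0, Z=0, X=1, Y=2, W=2, U=0) weight 1/840
  (V=0, Z=0, X=1, Y=2, W=2, U=1) weight 1/3360
  (V=0, Z=0, X=1, Y=3, W=2, U=0) weight 1/420
  (V=0, Z=0, X=1, Y=3, W=2, U=1) weight 1/1680
  (V=1, Z=0, X=1, Y=0, W=1, U=0) weight 3/784
  … 87 more
Group by W:
  weight(W=1) = 4/21
  weight(W=2) = 5/42
Total weight = 4/21 + 5/42 = 13/42
P(W=1 | obs) = 4/21 / 13/42 = 8/13
P(W=2 | obs) = 5/42 / 13/42 = 5/13
argmax = 1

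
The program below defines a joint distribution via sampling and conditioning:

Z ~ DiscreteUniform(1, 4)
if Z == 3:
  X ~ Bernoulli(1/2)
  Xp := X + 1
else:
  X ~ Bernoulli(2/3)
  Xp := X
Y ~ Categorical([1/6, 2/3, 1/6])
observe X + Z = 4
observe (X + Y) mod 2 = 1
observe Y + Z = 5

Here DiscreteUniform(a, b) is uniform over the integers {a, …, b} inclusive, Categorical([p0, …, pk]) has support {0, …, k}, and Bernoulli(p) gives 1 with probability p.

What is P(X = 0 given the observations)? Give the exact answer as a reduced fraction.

Enumerate traces; 2 have nonzero weight after conditioning:
  (Z=3, X=1, Y=2) weight 1/48
  (Z=4, X=0, Y=1) weight 1/18
Group by X:
  weight(X=0) = 1/18
  weight(X=1) = 1/48
Total weight = 1/18 + 1/48 = 11/144
P(X=0 | obs) = 1/18 / 11/144 = 8/11
P(X=1 | obs) = 1/48 / 11/144 = 3/11

P(X = 0 | obs) = 8/11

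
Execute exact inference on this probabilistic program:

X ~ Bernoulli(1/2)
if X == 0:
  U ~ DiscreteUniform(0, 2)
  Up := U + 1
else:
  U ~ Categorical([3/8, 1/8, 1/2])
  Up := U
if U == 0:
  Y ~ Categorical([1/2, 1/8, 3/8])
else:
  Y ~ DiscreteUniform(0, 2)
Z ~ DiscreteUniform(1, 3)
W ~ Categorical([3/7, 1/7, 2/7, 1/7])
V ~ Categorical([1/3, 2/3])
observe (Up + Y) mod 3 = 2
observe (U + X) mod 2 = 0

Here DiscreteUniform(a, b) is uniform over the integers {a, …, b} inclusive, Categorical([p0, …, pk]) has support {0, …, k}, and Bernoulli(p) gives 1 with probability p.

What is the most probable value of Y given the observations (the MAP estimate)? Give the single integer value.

Enumerate traces; 72 have nonzero weight after conditioning:
  (X=0, U=0, Y=1, Z=1, W=0, V=0) weight 1/1008
  (X=0, U=0, Y=1, Z=1, W=0, V=1) weight 1/504
  (X=0, U=0, Y=1, Z=1, W=1, V=0) weight 1/3024
  (X=0, U=0, Y=1, Z=1, W=1, V=1) weight 1/1512
  (X=0, U=0, Y=1, Z=1, W=2, V=0) weight 1/1512
  (X=0, U=0, Y=1, Z=1, W=2, V=1) weight 1/756
  (X=0, U=0, Y=1, Z=1, W=3, V=0) weight 1/3024
  (X=0, U=0, Y=1, Z=1, W=3, V=1) weight 1/1512
  (X=0, U=2, Y=2, Z=1, W=0, V=0) weight 1/378
  … 63 more
Group by Y:
  weight(Y=1) = 1/24
  weight(Y=2) = 1/18
Total weight = 1/24 + 1/18 = 7/72
P(Y=1 | obs) = 1/24 / 7/72 = 3/7
P(Y=2 | obs) = 1/18 / 7/72 = 4/7
argmax = 2

argmax_v P(Y = v | obs) = 2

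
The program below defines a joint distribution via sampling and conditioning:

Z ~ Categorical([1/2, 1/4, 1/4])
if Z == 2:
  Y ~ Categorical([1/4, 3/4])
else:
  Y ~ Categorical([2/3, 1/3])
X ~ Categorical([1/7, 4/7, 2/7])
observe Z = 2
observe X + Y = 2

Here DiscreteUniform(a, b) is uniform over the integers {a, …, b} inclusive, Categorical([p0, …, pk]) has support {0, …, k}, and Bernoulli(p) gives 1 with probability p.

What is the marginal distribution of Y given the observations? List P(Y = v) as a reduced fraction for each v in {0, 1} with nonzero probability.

Enumerate traces; 2 have nonzero weight after conditioning:
  (Z=2, Y=0, X=2) weight 1/56
  (Z=2, Y=1, X=1) weight 3/28
Group by Y:
  weight(Y=0) = 1/56
  weight(Y=1) = 3/28
Total weight = 1/56 + 3/28 = 1/8
P(Y=0 | obs) = 1/56 / 1/8 = 1/7
P(Y=1 | obs) = 3/28 / 1/8 = 6/7

P(Y=0) = 1/7, P(Y=1) = 6/7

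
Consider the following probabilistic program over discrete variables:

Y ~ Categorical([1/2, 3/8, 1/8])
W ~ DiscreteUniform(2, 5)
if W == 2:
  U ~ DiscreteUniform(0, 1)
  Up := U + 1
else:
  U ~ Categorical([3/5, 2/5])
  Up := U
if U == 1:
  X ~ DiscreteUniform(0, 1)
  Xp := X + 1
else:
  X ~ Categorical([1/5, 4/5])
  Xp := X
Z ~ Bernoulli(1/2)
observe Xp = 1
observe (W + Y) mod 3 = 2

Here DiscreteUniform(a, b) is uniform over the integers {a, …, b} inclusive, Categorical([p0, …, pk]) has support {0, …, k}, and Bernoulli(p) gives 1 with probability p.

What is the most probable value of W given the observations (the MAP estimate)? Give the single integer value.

Enumerate traces; 16 have nonzero weight after conditioning:
  (Y=0, W=2, U=0, X=1, Z=0) weight 1/40
  (Y=0, W=2, U=0, X=1, Z=1) weight 1/40
  (Y=0, W=2, U=1, X=0, Z=0) weight 1/64
  (Y=0, W=2, U=1, X=0, Z=1) weight 1/64
  (Y=0, W=5, U=0, X=1, Z=0) weight 3/100
  (Y=0, W=5, U=0, X=1, Z=1) weight 3/100
  (Y=0, W=5, U=1, X=0, Z=0) weight 1/80
  (Y=0, W=5, U=1, X=0, Z=1) weight 1/80
  (Y=1, W=4, U=0, X=1, Z=0) weight 9/400
  (Y=2, W=3, U=0, X=1, Z=0) weight 3/400
  … 6 more
Group by W:
  weight(W=2) = 13/160
  weight(W=3) = 17/800
  weight(W=4) = 51/800
  weight(W=5) = 17/200
Total weight = 13/160 + 17/800 + 51/800 + 17/200 = 201/800
P(W=2 | obs) = 13/160 / 201/800 = 65/201
P(W=3 | obs) = 17/800 / 201/800 = 17/201
P(W=4 | obs) = 51/800 / 201/800 = 17/67
P(W=5 | obs) = 17/200 / 201/800 = 68/201
argmax = 5

argmax_v P(W = v | obs) = 5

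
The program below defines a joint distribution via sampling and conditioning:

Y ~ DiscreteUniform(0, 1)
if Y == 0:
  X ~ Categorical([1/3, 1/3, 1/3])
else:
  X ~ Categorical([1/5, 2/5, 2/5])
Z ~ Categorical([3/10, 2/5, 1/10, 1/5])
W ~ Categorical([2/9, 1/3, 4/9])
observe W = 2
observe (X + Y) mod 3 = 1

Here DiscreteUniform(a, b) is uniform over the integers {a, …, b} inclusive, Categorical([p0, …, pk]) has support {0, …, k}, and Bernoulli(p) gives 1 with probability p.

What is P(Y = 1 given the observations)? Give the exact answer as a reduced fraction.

Enumerate traces; 8 have nonzero weight after conditioning:
  (Y=0, X=1, Z=0, W=2) weight 1/45
  (Y=0, X=1, Z=1, W=2) weight 4/135
  (Y=0, X=1, Z=2, W=2) weight 1/135
  (Y=0, X=1, Z=3, W=2) weight 2/135
  (Y=1, X=0, Z=0, W=2) weight 1/75
  (Y=1, X=0, Z=1, W=2) weight 4/225
  (Y=1, X=0, Z=2, W=2) weight 1/225
  (Y=1, X=0, Z=3, W=2) weight 2/225
Group by Y:
  weight(Y=0) = 2/27
  weight(Y=1) = 2/45
Total weight = 2/27 + 2/45 = 16/135
P(Y=0 | obs) = 2/27 / 16/135 = 5/8
P(Y=1 | obs) = 2/45 / 16/135 = 3/8

P(Y = 1 | obs) = 3/8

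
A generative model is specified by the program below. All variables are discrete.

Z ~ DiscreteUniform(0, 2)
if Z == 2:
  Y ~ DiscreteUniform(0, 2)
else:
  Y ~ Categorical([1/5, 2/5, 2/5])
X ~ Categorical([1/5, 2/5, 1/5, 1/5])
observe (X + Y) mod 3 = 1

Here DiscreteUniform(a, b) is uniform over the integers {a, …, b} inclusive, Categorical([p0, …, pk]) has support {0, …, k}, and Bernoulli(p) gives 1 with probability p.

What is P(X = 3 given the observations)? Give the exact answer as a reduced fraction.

Enumerate traces; 12 have nonzero weight after conditioning:
  (Z=0, Y=0, X=1) weight 2/75
  (Z=0, Y=1, X=0) weight 2/75
  (Z=0, Y=1, X=3) weight 2/75
  (Z=0, Y=2, X=2) weight 2/75
  (Z=1, Y=0, X=1) weight 2/75
  (Z=1, Y=1, X=0) weight 2/75
  (Z=1, Y=1, X=3) weight 2/75
  (Z=1, Y=2, X=2) weight 2/75
  … 4 more
Group by X:
  weight(X=0) = 17/225
  weight(X=1) = 22/225
  weight(X=2) = 17/225
  weight(X=3) = 17/225
Total weight = 17/225 + 22/225 + 17/225 + 17/225 = 73/225
P(X=0 | obs) = 17/225 / 73/225 = 17/73
P(X=1 | obs) = 22/225 / 73/225 = 22/73
P(X=2 | obs) = 17/225 / 73/225 = 17/73
P(X=3 | obs) = 17/225 / 73/225 = 17/73

P(X = 3 | obs) = 17/73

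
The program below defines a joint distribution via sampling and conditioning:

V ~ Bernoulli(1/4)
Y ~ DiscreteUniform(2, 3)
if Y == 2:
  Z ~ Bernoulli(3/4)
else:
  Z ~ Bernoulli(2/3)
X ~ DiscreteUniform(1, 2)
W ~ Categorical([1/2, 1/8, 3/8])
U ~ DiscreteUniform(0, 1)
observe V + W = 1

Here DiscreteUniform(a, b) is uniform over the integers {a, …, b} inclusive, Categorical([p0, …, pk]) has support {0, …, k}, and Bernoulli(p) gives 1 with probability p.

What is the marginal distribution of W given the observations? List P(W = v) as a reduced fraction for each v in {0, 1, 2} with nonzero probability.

Enumerate traces; 32 have nonzero weight after conditioning:
  (V=0, Y=2, Z=0, X=1, W=1, U=0) weight 3/1024
  (V=0, Y=2, Z=0, X=1, W=1, U=1) weight 3/1024
  (V=0, Y=2, Z=0, X=2, W=1, U=0) weight 3/1024
  (V=0, Y=2, Z=0, X=2, W=1, U=1) weight 3/1024
  (V=0, Y=2, Z=1, X=1, W=1, U=0) weight 9/1024
  (V=0, Y=2, Z=1, X=1, W=1, U=1) weight 9/1024
  (V=0, Y=2, Z=1, X=2, W=1, U=0) weight 9/1024
  (V=0, Y=2, Z=1, X=2, W=1, U=1) weight 9/1024
  (V=1, Y=2, Z=0, X=1, W=0, U=0) weight 1/256
  … 23 more
Group by W:
  weight(W=0) = 1/8
  weight(W=1) = 3/32
Total weight = 1/8 + 3/32 = 7/32
P(W=0 | obs) = 1/8 / 7/32 = 4/7
P(W=1 | obs) = 3/32 / 7/32 = 3/7

P(W=0) = 4/7, P(W=1) = 3/7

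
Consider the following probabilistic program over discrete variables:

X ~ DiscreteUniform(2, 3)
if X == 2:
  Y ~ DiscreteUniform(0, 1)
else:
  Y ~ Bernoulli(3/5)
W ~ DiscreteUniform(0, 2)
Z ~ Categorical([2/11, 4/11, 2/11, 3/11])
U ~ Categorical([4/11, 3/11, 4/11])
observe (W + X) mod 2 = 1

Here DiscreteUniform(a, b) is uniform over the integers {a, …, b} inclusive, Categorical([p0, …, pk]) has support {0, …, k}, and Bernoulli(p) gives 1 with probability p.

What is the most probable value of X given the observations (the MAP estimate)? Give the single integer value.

argmax_v P(X = v | obs) = 3

Enumerate traces; 72 have nonzero weight after conditioning:
  (X=2, Y=0, W=1, Z=0, U=0) weight 2/363
  (X=2, Y=0, W=1, Z=0, U=1) weight 1/242
  (X=2, Y=0, W=1, Z=0, U=2) weight 2/363
  (X=2, Y=0, W=1, Z=1, U=0) weight 4/363
  (X=2, Y=0, W=1, Z=1, U=1) weight 1/121
  (X=2, Y=0, W=1, Z=1, U=2) weight 4/363
  (X=2, Y=0, W=1, Z=2, U=0) weight 2/363
  (X=2, Y=0, W=1, Z=2, U=1) weight 1/242
  (X=3, Y=0, W=0, Z=0, U=0) weight 8/1815
  … 63 more
Group by X:
  weight(X=2) = 1/6
  weight(X=3) = 1/3
Total weight = 1/6 + 1/3 = 1/2
P(X=2 | obs) = 1/6 / 1/2 = 1/3
P(X=3 | obs) = 1/3 / 1/2 = 2/3
argmax = 3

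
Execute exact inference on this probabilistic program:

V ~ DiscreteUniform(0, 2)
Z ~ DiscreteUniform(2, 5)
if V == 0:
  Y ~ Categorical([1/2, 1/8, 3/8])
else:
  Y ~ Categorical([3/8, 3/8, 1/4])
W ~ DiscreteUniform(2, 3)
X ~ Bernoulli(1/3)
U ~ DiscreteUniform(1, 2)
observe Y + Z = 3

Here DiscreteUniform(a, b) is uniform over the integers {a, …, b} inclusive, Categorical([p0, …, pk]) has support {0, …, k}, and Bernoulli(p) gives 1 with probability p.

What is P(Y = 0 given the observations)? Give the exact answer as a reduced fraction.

Enumerate traces; 48 have nonzero weight after conditioning:
  (V=0, Z=2, Y=1, W=2, X=0, U=1) weight 1/576
  (V=0, Z=2, Y=1, W=2, X=0, U=2) weight 1/576
  (V=0, Z=2, Y=1, W=2, X=1, U=1) weight 1/1152
  (V=0, Z=2, Y=1, W=2, X=1, U=2) weight 1/1152
  (V=0, Z=2, Y=1, W=3, X=0, U=1) weight 1/576
  (V=0, Z=2, Y=1, W=3, X=0, U=2) weight 1/576
  (V=0, Z=2, Y=1, W=3, X=1, U=1) weight 1/1152
  (V=0, Z=2, Y=1, W=3, X=1, U=2) weight 1/1152
  (V=0, Z=3, Y=0, W=2, X=0, U=1) weight 1/144
  … 39 more
Group by Y:
  weight(Y=0) = 5/48
  weight(Y=1) = 7/96
Total weight = 5/48 + 7/96 = 17/96
P(Y=0 | obs) = 5/48 / 17/96 = 10/17
P(Y=1 | obs) = 7/96 / 17/96 = 7/17

P(Y = 0 | obs) = 10/17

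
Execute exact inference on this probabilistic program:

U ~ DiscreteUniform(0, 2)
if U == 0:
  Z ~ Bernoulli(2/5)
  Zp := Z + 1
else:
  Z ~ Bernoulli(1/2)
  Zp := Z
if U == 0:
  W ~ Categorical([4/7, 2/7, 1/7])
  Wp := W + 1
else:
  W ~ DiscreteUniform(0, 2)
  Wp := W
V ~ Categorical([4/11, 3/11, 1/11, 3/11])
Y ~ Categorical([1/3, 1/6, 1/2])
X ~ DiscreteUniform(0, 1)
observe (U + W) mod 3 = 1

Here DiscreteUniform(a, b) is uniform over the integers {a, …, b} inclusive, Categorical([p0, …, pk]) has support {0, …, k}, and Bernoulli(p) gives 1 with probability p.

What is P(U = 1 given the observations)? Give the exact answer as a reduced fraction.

P(U = 1 | obs) = 7/20

Enumerate traces; 144 have nonzero weight after conditioning:
  (U=0, Z=0, W=1, V=0, Y=0, X=0) weight 4/1155
  (U=0, Z=0, W=1, V=0, Y=0, X=1) weight 4/1155
  (U=0, Z=0, W=1, V=0, Y=1, X=0) weight 2/1155
  (U=0, Z=0, W=1, V=0, Y=1, X=1) weight 2/1155
  (U=0, Z=0, W=1, V=0, Y=2, X=0) weight 2/385
  (U=0, Z=0, W=1, V=0, Y=2, X=1) weight 2/385
  (U=0, Z=0, W=1, V=1, Y=0, X=0) weight 1/385
  (U=0, Z=0, W=1, V=1, Y=0, X=1) weight 1/385
  (U=1, Z=0, W=0, V=0, Y=0, X=0) weight 1/297
  (U=2, Z=0, W=2, V=0, Y=0, X=0) weight 1/297
  … 134 more
Group by U:
  weight(U=0) = 2/21
  weight(U=1) = 1/9
  weight(U=2) = 1/9
Total weight = 2/21 + 1/9 + 1/9 = 20/63
P(U=0 | obs) = 2/21 / 20/63 = 3/10
P(U=1 | obs) = 1/9 / 20/63 = 7/20
P(U=2 | obs) = 1/9 / 20/63 = 7/20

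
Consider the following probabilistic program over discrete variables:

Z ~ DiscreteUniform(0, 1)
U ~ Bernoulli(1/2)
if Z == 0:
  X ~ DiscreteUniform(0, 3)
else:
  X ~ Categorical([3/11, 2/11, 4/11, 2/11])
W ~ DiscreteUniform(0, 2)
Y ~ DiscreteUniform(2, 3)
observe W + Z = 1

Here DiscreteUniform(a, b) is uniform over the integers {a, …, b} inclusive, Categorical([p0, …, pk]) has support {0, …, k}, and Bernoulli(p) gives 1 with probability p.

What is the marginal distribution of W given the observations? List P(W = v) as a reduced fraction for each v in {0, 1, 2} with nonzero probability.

P(W=0) = 1/2, P(W=1) = 1/2

Enumerate traces; 32 have nonzero weight after conditioning:
  (Z=0, U=0, X=0, W=1, Y=2) weight 1/96
  (Z=0, U=0, X=0, W=1, Y=3) weight 1/96
  (Z=0, U=0, X=1, W=1, Y=2) weight 1/96
  (Z=0, U=0, X=1, W=1, Y=3) weight 1/96
  (Z=0, U=0, X=2, W=1, Y=2) weight 1/96
  (Z=0, U=0, X=2, W=1, Y=3) weight 1/96
  (Z=0, U=0, X=3, W=1, Y=2) weight 1/96
  (Z=0, U=0, X=3, W=1, Y=3) weight 1/96
  (Z=1, U=0, X=0, W=0, Y=2) weight 1/88
  … 23 more
Group by W:
  weight(W=0) = 1/6
  weight(W=1) = 1/6
Total weight = 1/6 + 1/6 = 1/3
P(W=0 | obs) = 1/6 / 1/3 = 1/2
P(W=1 | obs) = 1/6 / 1/3 = 1/2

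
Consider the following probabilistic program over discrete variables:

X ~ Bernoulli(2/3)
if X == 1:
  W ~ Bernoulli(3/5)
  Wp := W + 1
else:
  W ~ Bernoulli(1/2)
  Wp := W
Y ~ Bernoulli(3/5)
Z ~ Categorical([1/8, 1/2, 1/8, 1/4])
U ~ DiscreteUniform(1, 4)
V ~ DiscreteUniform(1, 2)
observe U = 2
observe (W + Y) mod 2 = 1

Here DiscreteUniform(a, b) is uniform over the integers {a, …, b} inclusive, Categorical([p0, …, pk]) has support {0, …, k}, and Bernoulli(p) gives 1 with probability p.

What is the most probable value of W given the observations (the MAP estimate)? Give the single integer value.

Enumerate traces; 32 have nonzero weight after conditioning:
  (X=0, W=0, Y=1, Z=0, U=2, V=1) weight 1/640
  (X=0, W=0, Y=1, Z=0, U=2, V=2) weight 1/640
  (X=0, W=0, Y=1, Z=1, U=2, V=1) weight 1/160
  (X=0, W=0, Y=1, Z=1, U=2, V=2) weight 1/160
  (X=0, W=0, Y=1, Z=2, U=2, V=1) weight 1/640
  (X=0, W=0, Y=1, Z=2, U=2, V=2) weight 1/640
  (X=0, W=0, Y=1, Z=3, U=2, V=1) weight 1/320
  (X=0, W=0, Y=1, Z=3, U=2, V=2) weight 1/320
  (X=0, W=1, Y=0, Z=0, U=2, V=1) weight 1/960
  … 23 more
Group by W:
  weight(W=0) = 13/200
  weight(W=1) = 17/300
Total weight = 13/200 + 17/300 = 73/600
P(W=0 | obs) = 13/200 / 73/600 = 39/73
P(W=1 | obs) = 17/300 / 73/600 = 34/73
argmax = 0

argmax_v P(W = v | obs) = 0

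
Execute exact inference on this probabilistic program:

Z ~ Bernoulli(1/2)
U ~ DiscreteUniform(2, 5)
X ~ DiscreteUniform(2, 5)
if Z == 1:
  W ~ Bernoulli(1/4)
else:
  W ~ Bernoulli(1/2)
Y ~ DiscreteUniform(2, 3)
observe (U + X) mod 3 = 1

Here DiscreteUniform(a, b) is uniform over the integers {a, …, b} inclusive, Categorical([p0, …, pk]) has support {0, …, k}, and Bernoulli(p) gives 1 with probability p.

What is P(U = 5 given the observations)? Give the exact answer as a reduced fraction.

P(U = 5 | obs) = 1/3

Enumerate traces; 48 have nonzero weight after conditioning:
  (Z=0, U=2, X=2, W=0, Y=2) weight 1/128
  (Z=0, U=2, X=2, W=0, Y=3) weight 1/128
  (Z=0, U=2, X=2, W=1, Y=2) weight 1/128
  (Z=0, U=2, X=2, W=1, Y=3) weight 1/128
  (Z=0, U=2, X=5, W=0, Y=2) weight 1/128
  (Z=0, U=2, X=5, W=0, Y=3) weight 1/128
  (Z=0, U=2, X=5, W=1, Y=2) weight 1/128
  (Z=0, U=2, X=5, W=1, Y=3) weight 1/128
  (Z=0, U=3, X=4, W=0, Y=2) weight 1/128
  (Z=0, U=4, X=3, W=0, Y=2) weight 1/128
  … 38 more
Group by U:
  weight(U=2) = 1/8
  weight(U=3) = 1/16
  weight(U=4) = 1/16
  weight(U=5) = 1/8
Total weight = 1/8 + 1/16 + 1/16 + 1/8 = 3/8
P(U=2 | obs) = 1/8 / 3/8 = 1/3
P(U=3 | obs) = 1/16 / 3/8 = 1/6
P(U=4 | obs) = 1/16 / 3/8 = 1/6
P(U=5 | obs) = 1/8 / 3/8 = 1/3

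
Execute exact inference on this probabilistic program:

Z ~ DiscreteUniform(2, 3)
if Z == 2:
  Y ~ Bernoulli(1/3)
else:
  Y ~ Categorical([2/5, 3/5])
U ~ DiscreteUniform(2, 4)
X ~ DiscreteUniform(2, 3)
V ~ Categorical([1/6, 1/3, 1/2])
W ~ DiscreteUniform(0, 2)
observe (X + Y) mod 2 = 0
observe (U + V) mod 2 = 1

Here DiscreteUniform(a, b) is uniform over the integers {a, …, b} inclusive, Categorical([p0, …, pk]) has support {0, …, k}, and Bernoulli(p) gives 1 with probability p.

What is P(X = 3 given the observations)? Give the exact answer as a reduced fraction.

P(X = 3 | obs) = 7/15

Enumerate traces; 48 have nonzero weight after conditioning:
  (Z=2, Y=0, U=2, X=2, V=1, W=0) weight 1/162
  (Z=2, Y=0, U=2, X=2, V=1, W=1) weight 1/162
  (Z=2, Y=0, U=2, X=2, V=1, W=2) weight 1/162
  (Z=2, Y=0, U=3, X=2, V=0, W=0) weight 1/324
  (Z=2, Y=0, U=3, X=2, V=0, W=1) weight 1/324
  (Z=2, Y=0, U=3, X=2, V=0, W=2) weight 1/324
  (Z=2, Y=0, U=3, X=2, V=2, W=0) weight 1/108
  (Z=2, Y=0, U=3, X=2, V=2, W=1) weight 1/108
  (Z=2, Y=1, U=2, X=3, V=1, W=0) weight 1/324
  … 39 more
Group by X:
  weight(X=2) = 16/135
  weight(X=3) = 14/135
Total weight = 16/135 + 14/135 = 2/9
P(X=2 | obs) = 16/135 / 2/9 = 8/15
P(X=3 | obs) = 14/135 / 2/9 = 7/15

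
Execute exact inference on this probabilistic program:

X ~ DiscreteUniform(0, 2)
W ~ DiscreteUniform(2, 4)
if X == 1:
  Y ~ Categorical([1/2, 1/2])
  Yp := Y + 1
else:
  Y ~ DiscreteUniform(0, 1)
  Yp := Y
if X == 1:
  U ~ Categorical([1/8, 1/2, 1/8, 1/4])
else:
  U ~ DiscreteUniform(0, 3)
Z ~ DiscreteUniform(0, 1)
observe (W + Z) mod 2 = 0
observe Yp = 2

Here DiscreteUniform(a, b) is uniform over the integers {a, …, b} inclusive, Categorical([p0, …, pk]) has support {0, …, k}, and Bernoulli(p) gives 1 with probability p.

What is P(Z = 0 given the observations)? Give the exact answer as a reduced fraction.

P(Z = 0 | obs) = 2/3

Enumerate traces; 12 have nonzero weight after conditioning:
  (X=1, W=2, Y=1, U=0, Z=0) weight 1/288
  (X=1, W=2, Y=1, U=1, Z=0) weight 1/72
  (X=1, W=2, Y=1, U=2, Z=0) weight 1/288
  (X=1, W=2, Y=1, U=3, Z=0) weight 1/144
  (X=1, W=3, Y=1, U=0, Z=1) weight 1/288
  (X=1, W=3, Y=1, U=1, Z=1) weight 1/72
  (X=1, W=3, Y=1, U=2, Z=1) weight 1/288
  (X=1, W=3, Y=1, U=3, Z=1) weight 1/144
  … 4 more
Group by Z:
  weight(Z=0) = 1/18
  weight(Z=1) = 1/36
Total weight = 1/18 + 1/36 = 1/12
P(Z=0 | obs) = 1/18 / 1/12 = 2/3
P(Z=1 | obs) = 1/36 / 1/12 = 1/3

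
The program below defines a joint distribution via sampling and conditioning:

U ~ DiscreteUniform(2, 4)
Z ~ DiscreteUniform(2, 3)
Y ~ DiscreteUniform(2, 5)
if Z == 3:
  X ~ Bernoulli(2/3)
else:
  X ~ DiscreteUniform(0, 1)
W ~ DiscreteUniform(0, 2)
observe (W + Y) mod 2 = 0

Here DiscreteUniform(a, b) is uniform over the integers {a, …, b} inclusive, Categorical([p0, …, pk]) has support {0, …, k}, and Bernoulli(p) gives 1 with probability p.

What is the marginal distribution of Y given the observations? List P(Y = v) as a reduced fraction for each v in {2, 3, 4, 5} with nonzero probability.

Enumerate traces; 72 have nonzero weight after conditioning:
  (U=2, Z=2, Y=2, X=0, W=0) weight 1/144
  (U=2, Z=2, Y=2, X=0, W=2) weight 1/144
  (U=2, Z=2, Y=2, X=1, W=0) weight 1/144
  (U=2, Z=2, Y=2, X=1, W=2) weight 1/144
  (U=2, Z=2, Y=3, X=0, W=1) weight 1/144
  (U=2, Z=2, Y=3, X=1, W=1) weight 1/144
  (U=2, Z=2, Y=4, X=0, W=0) weight 1/144
  (U=2, Z=2, Y=4, X=0, W=2) weight 1/144
  (U=2, Z=2, Y=5, X=0, W=1) weight 1/144
  … 63 more
Group by Y:
  weight(Y=2) = 1/6
  weight(Y=3) = 1/12
  weight(Y=4) = 1/6
  weight(Y=5) = 1/12
Total weight = 1/6 + 1/12 + 1/6 + 1/12 = 1/2
P(Y=2 | obs) = 1/6 / 1/2 = 1/3
P(Y=3 | obs) = 1/12 / 1/2 = 1/6
P(Y=4 | obs) = 1/6 / 1/2 = 1/3
P(Y=5 | obs) = 1/12 / 1/2 = 1/6

P(Y=2) = 1/3, P(Y=3) = 1/6, P(Y=4) = 1/3, P(Y=5) = 1/6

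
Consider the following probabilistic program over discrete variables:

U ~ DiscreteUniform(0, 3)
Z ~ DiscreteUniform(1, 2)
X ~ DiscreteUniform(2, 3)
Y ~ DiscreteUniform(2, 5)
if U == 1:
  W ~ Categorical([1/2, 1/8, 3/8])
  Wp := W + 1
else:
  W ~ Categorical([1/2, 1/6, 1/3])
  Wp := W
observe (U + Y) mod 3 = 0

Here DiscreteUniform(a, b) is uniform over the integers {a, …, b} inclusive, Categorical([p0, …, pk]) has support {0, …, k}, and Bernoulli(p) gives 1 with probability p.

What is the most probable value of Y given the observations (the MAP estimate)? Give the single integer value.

Enumerate traces; 60 have nonzero weight after conditioning:
  (U=0, Z=1, X=2, Y=3, W=0) weight 1/128
  (U=0, Z=1, X=2, Y=3, W=1) weight 1/384
  (U=0, Z=1, X=2, Y=3, W=2) weight 1/192
  (U=0, Z=1, X=3, Y=3, W=0) weight 1/128
  (U=0, Z=1, X=3, Y=3, W=1) weight 1/384
  (U=0, Z=1, X=3, Y=3, W=2) weight 1/192
  (U=0, Z=2, X=2, Y=3, W=0) weight 1/128
  (U=0, Z=2, X=2, Y=3, W=1) weight 1/384
  (U=1, Z=1, X=2, Y=2, W=0) weight 1/128
  (U=1, Z=1, X=2, Y=5, W=0) weight 1/128
  … 50 more
Group by Y:
  weight(Y=2) = 1/16
  weight(Y=3) = 1/8
  weight(Y=4) = 1/16
  weight(Y=5) = 1/16
Total weight = 1/16 + 1/8 + 1/16 + 1/16 = 5/16
P(Y=2 | obs) = 1/16 / 5/16 = 1/5
P(Y=3 | obs) = 1/8 / 5/16 = 2/5
P(Y=4 | obs) = 1/16 / 5/16 = 1/5
P(Y=5 | obs) = 1/16 / 5/16 = 1/5
argmax = 3

argmax_v P(Y = v | obs) = 3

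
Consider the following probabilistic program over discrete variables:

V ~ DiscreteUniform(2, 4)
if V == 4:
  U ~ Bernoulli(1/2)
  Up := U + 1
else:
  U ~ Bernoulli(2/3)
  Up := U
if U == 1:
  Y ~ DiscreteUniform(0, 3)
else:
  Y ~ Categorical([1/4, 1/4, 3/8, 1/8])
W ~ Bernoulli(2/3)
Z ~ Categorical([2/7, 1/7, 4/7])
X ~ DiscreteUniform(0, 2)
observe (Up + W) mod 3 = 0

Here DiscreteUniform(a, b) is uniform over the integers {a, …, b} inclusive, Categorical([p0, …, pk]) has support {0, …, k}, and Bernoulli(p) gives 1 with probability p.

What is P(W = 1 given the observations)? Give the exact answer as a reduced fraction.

P(W = 1 | obs) = 3/5

Enumerate traces; 108 have nonzero weight after conditioning:
  (V=2, U=0, Y=0, W=0, Z=0, X=0) weight 1/1134
  (V=2, U=0, Y=0, W=0, Z=0, X=1) weight 1/1134
  (V=2, U=0, Y=0, W=0, Z=0, X=2) weight 1/1134
  (V=2, U=0, Y=0, W=0, Z=1, X=0) weight 1/2268
  (V=2, U=0, Y=0, W=0, Z=1, X=1) weight 1/2268
  (V=2, U=0, Y=0, W=0, Z=1, X=2) weight 1/2268
  (V=2, U=0, Y=0, W=0, Z=2, X=0) weight 1/567
  (V=2, U=0, Y=0, W=0, Z=2, X=1) weight 1/567
  (V=4, U=1, Y=0, W=1, Z=0, X=0) weight 1/378
  … 99 more
Group by W:
  weight(W=0) = 2/27
  weight(W=1) = 1/9
Total weight = 2/27 + 1/9 = 5/27
P(W=0 | obs) = 2/27 / 5/27 = 2/5
P(W=1 | obs) = 1/9 / 5/27 = 3/5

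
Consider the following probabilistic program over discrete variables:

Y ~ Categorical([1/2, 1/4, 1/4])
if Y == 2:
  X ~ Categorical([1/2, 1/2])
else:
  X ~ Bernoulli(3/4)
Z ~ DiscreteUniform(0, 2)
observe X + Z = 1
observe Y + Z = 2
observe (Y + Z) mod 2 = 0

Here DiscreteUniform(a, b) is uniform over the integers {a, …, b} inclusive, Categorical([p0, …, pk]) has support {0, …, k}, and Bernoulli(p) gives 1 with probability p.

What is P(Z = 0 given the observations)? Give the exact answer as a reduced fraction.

P(Z = 0 | obs) = 2/3

Enumerate traces; 2 have nonzero weight after conditioning:
  (Y=1, X=0, Z=1) weight 1/48
  (Y=2, X=1, Z=0) weight 1/24
Group by Z:
  weight(Z=0) = 1/24
  weight(Z=1) = 1/48
Total weight = 1/24 + 1/48 = 1/16
P(Z=0 | obs) = 1/24 / 1/16 = 2/3
P(Z=1 | obs) = 1/48 / 1/16 = 1/3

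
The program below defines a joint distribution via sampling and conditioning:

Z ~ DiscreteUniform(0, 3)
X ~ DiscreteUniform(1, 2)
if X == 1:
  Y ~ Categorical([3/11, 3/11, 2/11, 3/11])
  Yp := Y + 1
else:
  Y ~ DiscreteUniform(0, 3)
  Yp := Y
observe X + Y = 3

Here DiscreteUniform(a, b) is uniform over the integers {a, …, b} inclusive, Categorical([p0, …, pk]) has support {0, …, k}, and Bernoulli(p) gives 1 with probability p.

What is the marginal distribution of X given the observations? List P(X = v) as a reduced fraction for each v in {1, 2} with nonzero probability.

P(X=1) = 8/19, P(X=2) = 11/19

Enumerate traces; 8 have nonzero weight after conditioning:
  (Z=0, X=1, Y=2) weight 1/44
  (Z=0, X=2, Y=1) weight 1/32
  (Z=1, X=1, Y=2) weight 1/44
  (Z=1, X=2, Y=1) weight 1/32
  (Z=2, X=1, Y=2) weight 1/44
  (Z=2, X=2, Y=1) weight 1/32
  (Z=3, X=1, Y=2) weight 1/44
  (Z=3, X=2, Y=1) weight 1/32
Group by X:
  weight(X=1) = 1/11
  weight(X=2) = 1/8
Total weight = 1/11 + 1/8 = 19/88
P(X=1 | obs) = 1/11 / 19/88 = 8/19
P(X=2 | obs) = 1/8 / 19/88 = 11/19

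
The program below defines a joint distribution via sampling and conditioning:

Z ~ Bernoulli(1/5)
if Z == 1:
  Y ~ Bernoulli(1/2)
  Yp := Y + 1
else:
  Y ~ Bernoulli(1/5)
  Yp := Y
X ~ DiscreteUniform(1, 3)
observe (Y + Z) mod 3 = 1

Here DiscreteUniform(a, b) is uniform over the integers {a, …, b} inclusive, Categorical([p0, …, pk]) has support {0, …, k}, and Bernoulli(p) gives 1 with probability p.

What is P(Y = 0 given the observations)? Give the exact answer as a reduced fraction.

Enumerate traces; 6 have nonzero weight after conditioning:
  (Z=0, Y=1, X=1) weight 4/75
  (Z=0, Y=1, X=2) weight 4/75
  (Z=0, Y=1, X=3) weight 4/75
  (Z=1, Y=0, X=1) weight 1/30
  (Z=1, Y=0, X=2) weight 1/30
  (Z=1, Y=0, X=3) weight 1/30
Group by Y:
  weight(Y=0) = 1/10
  weight(Y=1) = 4/25
Total weight = 1/10 + 4/25 = 13/50
P(Y=0 | obs) = 1/10 / 13/50 = 5/13
P(Y=1 | obs) = 4/25 / 13/50 = 8/13

P(Y = 0 | obs) = 5/13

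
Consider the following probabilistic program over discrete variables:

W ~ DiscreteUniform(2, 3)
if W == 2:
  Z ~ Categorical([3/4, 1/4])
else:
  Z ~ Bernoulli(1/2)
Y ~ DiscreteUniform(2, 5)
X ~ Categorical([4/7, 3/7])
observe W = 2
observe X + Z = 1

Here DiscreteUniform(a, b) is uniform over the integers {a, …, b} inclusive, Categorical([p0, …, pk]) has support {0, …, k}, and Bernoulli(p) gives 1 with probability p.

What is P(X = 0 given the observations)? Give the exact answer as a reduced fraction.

P(X = 0 | obs) = 4/13

Enumerate traces; 8 have nonzero weight after conditioning:
  (W=2, Z=0, Y=2, X=1) weight 9/224
  (W=2, Z=0, Y=3, X=1) weight 9/224
  (W=2, Z=0, Y=4, X=1) weight 9/224
  (W=2, Z=0, Y=5, X=1) weight 9/224
  (W=2, Z=1, Y=2, X=0) weight 1/56
  (W=2, Z=1, Y=3, X=0) weight 1/56
  (W=2, Z=1, Y=4, X=0) weight 1/56
  (W=2, Z=1, Y=5, X=0) weight 1/56
Group by X:
  weight(X=0) = 1/14
  weight(X=1) = 9/56
Total weight = 1/14 + 9/56 = 13/56
P(X=0 | obs) = 1/14 / 13/56 = 4/13
P(X=1 | obs) = 9/56 / 13/56 = 9/13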